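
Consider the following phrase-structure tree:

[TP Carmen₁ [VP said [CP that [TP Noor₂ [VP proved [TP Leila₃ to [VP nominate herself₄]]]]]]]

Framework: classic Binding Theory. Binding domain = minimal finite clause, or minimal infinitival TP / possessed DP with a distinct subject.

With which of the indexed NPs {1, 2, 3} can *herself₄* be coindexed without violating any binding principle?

{3}

*herself* is an anaphor, so Principle A applies: it must be bound in its binding domain.
Binding domain of *herself₄*: the embedded TP, whose subject is Leila₃.
*Carmen₁* c-commands the anaphor but is outside its binding domain → cannot satisfy Principle A.
*Noor₂* c-commands the anaphor but is outside its binding domain → cannot satisfy Principle A.
*Leila₃* c-commands the anaphor within its binding domain → licit binder.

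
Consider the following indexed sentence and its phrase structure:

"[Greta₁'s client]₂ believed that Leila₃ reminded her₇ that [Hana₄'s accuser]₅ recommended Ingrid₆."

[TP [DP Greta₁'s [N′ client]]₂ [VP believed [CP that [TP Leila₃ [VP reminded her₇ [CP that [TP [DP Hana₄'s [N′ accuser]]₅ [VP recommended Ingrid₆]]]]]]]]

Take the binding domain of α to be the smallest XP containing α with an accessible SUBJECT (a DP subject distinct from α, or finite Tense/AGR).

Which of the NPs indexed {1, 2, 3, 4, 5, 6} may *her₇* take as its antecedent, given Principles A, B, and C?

*her* is a pronoun, so Principle B applies: it must be free in its binding domain.
Binding domain of *her₇*: the embedded TP, whose subject is Leila₃.
*Greta₁* and the pronoun do not c-command one another → neither Principle B nor Principle C is at stake; coindexation permitted.
*[Greta₁'s client]₂* c-commands the pronoun but from outside its binding domain, and is not c-commanded by it → coindexation permitted.
*Leila₃* c-commands the pronoun within its binding domain → coindexation would violate Principle B.
*Hana₄*: the pronoun c-commands this R-expression → coindexation would violate Principle C on *Hana₄*.
*[Hana₄'s accuser]₅*: the pronoun c-commands this R-expression → coindexation would violate Principle C on *[Hana₄'s accuser]₅*.
*Ingrid₆*: the pronoun c-commands this R-expression → coindexation would violate Principle C on *Ingrid₆*.

{1, 2}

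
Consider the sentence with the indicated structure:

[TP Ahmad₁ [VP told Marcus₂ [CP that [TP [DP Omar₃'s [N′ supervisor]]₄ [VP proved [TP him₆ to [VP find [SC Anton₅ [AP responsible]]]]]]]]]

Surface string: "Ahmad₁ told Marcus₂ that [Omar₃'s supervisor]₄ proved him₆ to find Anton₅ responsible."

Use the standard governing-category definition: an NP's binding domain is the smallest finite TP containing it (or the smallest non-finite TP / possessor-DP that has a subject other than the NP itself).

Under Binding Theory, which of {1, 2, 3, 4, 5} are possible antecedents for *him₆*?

{1, 2, 3}

*him* is a pronoun, so Principle B applies: it must be free in its binding domain.
Binding domain of *him₆*: the embedded TP, whose subject is [Omar₃'s supervisor]₄.
*Ahmad₁* c-commands the pronoun but from outside its binding domain, and is not c-commanded by it → coindexation permitted.
*Marcus₂* c-commands the pronoun but from outside its binding domain, and is not c-commanded by it → coindexation permitted.
*Omar₃* and the pronoun do not c-command one another → neither Principle B nor Principle C is at stake; coindexation permitted.
*[Omar₃'s supervisor]₄* c-commands the pronoun within its binding domain → coindexation would violate Principle B.
*Anton₅*: the pronoun c-commands this R-expression → coindexation would violate Principle C on *Anton₅*.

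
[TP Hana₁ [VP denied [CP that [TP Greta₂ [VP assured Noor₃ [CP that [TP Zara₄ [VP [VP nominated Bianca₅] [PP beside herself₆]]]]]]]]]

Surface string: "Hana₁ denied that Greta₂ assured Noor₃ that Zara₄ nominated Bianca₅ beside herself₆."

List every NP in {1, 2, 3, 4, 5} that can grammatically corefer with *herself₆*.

{4}

*herself* is an anaphor, so Principle A applies: it must be bound in its binding domain.
Binding domain of *herself₆*: the embedded TP, whose subject is Zara₄.
*Hana₁* c-commands the anaphor but is outside its binding domain → cannot satisfy Principle A.
*Greta₂* c-commands the anaphor but is outside its binding domain → cannot satisfy Principle A.
*Noor₃* c-commands the anaphor but is outside its binding domain → cannot satisfy Principle A.
*Zara₄* c-commands the anaphor within its binding domain → licit binder.
*Bianca₅* does not c-command the anaphor → cannot bind it.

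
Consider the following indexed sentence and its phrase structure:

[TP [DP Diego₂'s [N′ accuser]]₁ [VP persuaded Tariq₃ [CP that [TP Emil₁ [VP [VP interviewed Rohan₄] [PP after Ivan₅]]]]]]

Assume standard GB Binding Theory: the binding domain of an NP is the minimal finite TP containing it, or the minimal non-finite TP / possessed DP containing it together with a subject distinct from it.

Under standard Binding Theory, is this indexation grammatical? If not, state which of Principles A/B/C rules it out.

Principle C

The two coindexed NPs are *[Diego₂'s accuser]₁* and *Emil₁*.
*Emil₁* is an R-expression. Principle C requires it to be free everywhere.
*[Diego₂'s accuser]₁* c-commands it and carries the same index.
The R-expression is bound → Principle C violation.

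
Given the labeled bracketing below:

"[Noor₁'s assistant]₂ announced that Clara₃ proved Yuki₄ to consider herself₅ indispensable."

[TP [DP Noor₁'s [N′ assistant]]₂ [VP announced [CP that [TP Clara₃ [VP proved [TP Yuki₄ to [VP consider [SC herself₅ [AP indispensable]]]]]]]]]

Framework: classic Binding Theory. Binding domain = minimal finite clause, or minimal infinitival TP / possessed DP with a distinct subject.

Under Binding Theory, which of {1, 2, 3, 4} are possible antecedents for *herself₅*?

*herself* is an anaphor, so Principle A applies: it must be bound in its binding domain.
Binding domain of *herself₅*: the embedded TP, whose subject is Yuki₄.
*Noor₁* does not c-command the anaphor → cannot bind it.
*[Noor₁'s assistant]₂* c-commands the anaphor but is outside its binding domain → cannot satisfy Principle A.
*Clara₃* c-commands the anaphor but is outside its binding domain → cannot satisfy Principle A.
*Yuki₄* c-commands the anaphor within its binding domain → licit binder.

{4}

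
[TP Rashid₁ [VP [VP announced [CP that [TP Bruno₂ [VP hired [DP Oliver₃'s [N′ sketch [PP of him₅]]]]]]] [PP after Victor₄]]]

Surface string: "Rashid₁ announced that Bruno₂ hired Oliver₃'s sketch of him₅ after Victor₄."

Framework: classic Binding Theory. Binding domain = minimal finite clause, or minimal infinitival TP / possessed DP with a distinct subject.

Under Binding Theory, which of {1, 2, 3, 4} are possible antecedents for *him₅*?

{1, 2, 4}

*him* is a pronoun, so Principle B applies: it must be free in its binding domain.
Binding domain of *him₅*: the possessed DP, whose subject is Oliver₃.
*Rashid₁* c-commands the pronoun but from outside its binding domain, and is not c-commanded by it → coindexation permitted.
*Bruno₂* c-commands the pronoun but from outside its binding domain, and is not c-commanded by it → coindexation permitted.
*Oliver₃* c-commands the pronoun within its binding domain → coindexation would violate Principle B.
*Victor₄* and the pronoun do not c-command one another → neither Principle B nor Principle C is at stake; coindexation permitted.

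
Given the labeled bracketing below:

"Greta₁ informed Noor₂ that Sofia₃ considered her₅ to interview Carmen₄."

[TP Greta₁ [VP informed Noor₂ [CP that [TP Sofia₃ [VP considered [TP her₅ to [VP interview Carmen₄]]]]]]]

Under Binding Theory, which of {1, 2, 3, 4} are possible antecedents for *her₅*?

{1, 2}

*her* is a pronoun, so Principle B applies: it must be free in its binding domain.
Binding domain of *her₅*: the embedded TP, whose subject is Sofia₃.
*Greta₁* c-commands the pronoun but from outside its binding domain, and is not c-commanded by it → coindexation permitted.
*Noor₂* c-commands the pronoun but from outside its binding domain, and is not c-commanded by it → coindexation permitted.
*Sofia₃* c-commands the pronoun within its binding domain → coindexation would violate Principle B.
*Carmen₄*: the pronoun c-commands this R-expression → coindexation would violate Principle C on *Carmen₄*.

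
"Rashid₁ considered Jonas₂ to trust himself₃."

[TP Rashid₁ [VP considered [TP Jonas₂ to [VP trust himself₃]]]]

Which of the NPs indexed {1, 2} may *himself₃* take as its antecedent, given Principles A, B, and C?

*himself* is an anaphor, so Principle A applies: it must be bound in its binding domain.
Binding domain of *himself₃*: the embedded TP, whose subject is Jonas₂.
*Rashid₁* c-commands the anaphor but is outside its binding domain → cannot satisfy Principle A.
*Jonas₂* c-commands the anaphor within its binding domain → licit binder.

{2}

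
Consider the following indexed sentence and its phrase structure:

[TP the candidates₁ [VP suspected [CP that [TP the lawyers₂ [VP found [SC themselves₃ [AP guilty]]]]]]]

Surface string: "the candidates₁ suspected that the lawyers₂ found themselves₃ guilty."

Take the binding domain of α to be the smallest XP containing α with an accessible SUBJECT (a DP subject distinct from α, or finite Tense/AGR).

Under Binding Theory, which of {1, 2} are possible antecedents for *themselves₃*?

*themselves* is an anaphor, so Principle A applies: it must be bound in its binding domain.
Binding domain of *themselves₃*: the embedded TP, whose subject is the lawyers₂.
*the candidates₁* c-commands the anaphor but is outside its binding domain → cannot satisfy Principle A.
*the lawyers₂* c-commands the anaphor within its binding domain → licit binder.

{2}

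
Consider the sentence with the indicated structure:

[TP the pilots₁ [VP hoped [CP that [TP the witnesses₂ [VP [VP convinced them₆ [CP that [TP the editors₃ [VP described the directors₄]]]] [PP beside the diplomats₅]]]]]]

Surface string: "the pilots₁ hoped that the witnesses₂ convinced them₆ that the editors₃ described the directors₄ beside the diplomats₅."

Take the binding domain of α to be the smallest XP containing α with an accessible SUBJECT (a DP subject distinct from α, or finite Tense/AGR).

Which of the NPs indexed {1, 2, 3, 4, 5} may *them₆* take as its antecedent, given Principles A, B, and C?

*them* is a pronoun, so Principle B applies: it must be free in its binding domain.
Binding domain of *them₆*: the embedded TP, whose subject is the witnesses₂.
*the pilots₁* c-commands the pronoun but from outside its binding domain, and is not c-commanded by it → coindexation permitted.
*the witnesses₂* c-commands the pronoun within its binding domain → coindexation would violate Principle B.
*the editors₃*: the pronoun c-commands this R-expression → coindexation would violate Principle C on *the editors₃*.
*the directors₄*: the pronoun c-commands this R-expression → coindexation would violate Principle C on *the directors₄*.
*the diplomats₅* and the pronoun do not c-command one another → neither Principle B nor Principle C is at stake; coindexation permitted.

{1, 5}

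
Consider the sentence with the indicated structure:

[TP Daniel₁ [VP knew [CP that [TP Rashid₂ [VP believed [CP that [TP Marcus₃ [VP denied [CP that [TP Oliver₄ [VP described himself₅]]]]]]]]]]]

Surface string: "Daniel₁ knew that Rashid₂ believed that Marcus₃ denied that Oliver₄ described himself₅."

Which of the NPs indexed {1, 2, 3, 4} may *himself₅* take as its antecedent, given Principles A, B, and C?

{4}

*himself* is an anaphor, so Principle A applies: it must be bound in its binding domain.
Binding domain of *himself₅*: the embedded TP, whose subject is Oliver₄.
*Daniel₁* c-commands the anaphor but is outside its binding domain → cannot satisfy Principle A.
*Rashid₂* c-commands the anaphor but is outside its binding domain → cannot satisfy Principle A.
*Marcus₃* c-commands the anaphor but is outside its binding domain → cannot satisfy Principle A.
*Oliver₄* c-commands the anaphor within its binding domain → licit binder.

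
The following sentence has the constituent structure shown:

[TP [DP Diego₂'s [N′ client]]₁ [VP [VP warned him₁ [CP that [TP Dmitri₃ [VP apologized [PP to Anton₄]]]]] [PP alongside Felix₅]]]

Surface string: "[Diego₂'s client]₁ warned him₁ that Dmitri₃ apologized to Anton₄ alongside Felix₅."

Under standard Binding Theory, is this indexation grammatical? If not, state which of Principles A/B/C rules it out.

The two coindexed NPs are *[Diego₂'s client]₁* and *him₁*.
*him₁* is a pronoun. Its binding domain is the matrix TP, whose subject is [Diego₂'s client]₁.
*[Diego₂'s client]₁* c-commands it within that domain and carries the same index.
The pronoun is locally bound → Principle B violation.

Principle B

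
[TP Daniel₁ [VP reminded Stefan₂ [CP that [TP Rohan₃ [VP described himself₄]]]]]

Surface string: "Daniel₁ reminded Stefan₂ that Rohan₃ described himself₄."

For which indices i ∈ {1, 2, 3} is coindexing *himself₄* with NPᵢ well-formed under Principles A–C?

{3}

*himself* is an anaphor, so Principle A applies: it must be bound in its binding domain.
Binding domain of *himself₄*: the embedded TP, whose subject is Rohan₃.
*Daniel₁* c-commands the anaphor but is outside its binding domain → cannot satisfy Principle A.
*Stefan₂* c-commands the anaphor but is outside its binding domain → cannot satisfy Principle A.
*Rohan₃* c-commands the anaphor within its binding domain → licit binder.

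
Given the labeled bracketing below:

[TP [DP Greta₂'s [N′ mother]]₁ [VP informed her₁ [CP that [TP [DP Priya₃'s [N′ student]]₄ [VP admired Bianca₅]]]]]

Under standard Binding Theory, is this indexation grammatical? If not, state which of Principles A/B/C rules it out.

Principle B

The two coindexed NPs are *[Greta₂'s mother]₁* and *her₁*.
*her₁* is a pronoun. Its binding domain is the matrix TP, whose subject is [Greta₂'s mother]₁.
*[Greta₂'s mother]₁* c-commands it within that domain and carries the same index.
The pronoun is locally bound → Principle B violation.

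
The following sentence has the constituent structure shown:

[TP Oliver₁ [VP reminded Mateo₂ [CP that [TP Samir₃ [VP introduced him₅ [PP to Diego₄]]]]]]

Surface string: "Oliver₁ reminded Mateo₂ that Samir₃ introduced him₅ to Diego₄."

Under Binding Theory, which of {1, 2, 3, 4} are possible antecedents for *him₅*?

{1, 2}

*him* is a pronoun, so Principle B applies: it must be free in its binding domain.
Binding domain of *him₅*: the embedded TP, whose subject is Samir₃.
*Oliver₁* c-commands the pronoun but from outside its binding domain, and is not c-commanded by it → coindexation permitted.
*Mateo₂* c-commands the pronoun but from outside its binding domain, and is not c-commanded by it → coindexation permitted.
*Samir₃* c-commands the pronoun within its binding domain → coindexation would violate Principle B.
*Diego₄*: the pronoun c-commands this R-expression → coindexation would violate Principle C on *Diego₄*.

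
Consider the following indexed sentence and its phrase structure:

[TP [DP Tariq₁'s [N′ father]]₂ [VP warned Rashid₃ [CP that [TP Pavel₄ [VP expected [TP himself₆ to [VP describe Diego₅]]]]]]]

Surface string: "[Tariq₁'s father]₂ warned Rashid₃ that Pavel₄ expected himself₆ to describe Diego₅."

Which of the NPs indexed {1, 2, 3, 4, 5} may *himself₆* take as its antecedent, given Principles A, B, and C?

{4}

*himself* is an anaphor, so Principle A applies: it must be bound in its binding domain.
Binding domain of *himself₆*: the embedded TP, whose subject is Pavel₄.
*Tariq₁* does not c-command the anaphor → cannot bind it.
*[Tariq₁'s father]₂* c-commands the anaphor but is outside its binding domain → cannot satisfy Principle A.
*Rashid₃* c-commands the anaphor but is outside its binding domain → cannot satisfy Principle A.
*Pavel₄* c-commands the anaphor within its binding domain → licit binder.
*Diego₅* does not c-command the anaphor → cannot bind it.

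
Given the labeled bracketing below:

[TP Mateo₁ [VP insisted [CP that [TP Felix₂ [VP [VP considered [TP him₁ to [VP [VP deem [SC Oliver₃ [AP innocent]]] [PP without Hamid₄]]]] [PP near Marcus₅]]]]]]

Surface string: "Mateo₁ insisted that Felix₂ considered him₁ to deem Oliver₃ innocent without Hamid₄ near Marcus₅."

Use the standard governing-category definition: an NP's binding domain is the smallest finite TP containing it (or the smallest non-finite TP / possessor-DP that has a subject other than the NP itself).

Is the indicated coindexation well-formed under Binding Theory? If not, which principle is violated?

The two coindexed NPs are *Mateo₁* and *him₁*.
*him₁* is a pronoun; its binding domain is the embedded TP, whose subject is Felix₂. Within that domain it is c-commanded only by *Felix₂*, which carries a different index — the pronoun is free locally, so Principle B holds.
*Mateo₁* is an R-expression; *him₁* does not c-command it, and no other NP shares its index, so Principle C is satisfied.
All principles are respected.

grammatical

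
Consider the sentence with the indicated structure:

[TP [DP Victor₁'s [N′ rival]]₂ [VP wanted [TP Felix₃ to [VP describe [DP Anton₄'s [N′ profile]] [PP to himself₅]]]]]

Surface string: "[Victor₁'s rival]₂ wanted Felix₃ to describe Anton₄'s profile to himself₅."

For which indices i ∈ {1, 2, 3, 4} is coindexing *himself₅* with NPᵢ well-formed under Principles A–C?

*himself* is an anaphor, so Principle A applies: it must be bound in its binding domain.
Binding domain of *himself₅*: the embedded TP, whose subject is Felix₃.
*Victor₁* does not c-command the anaphor → cannot bind it.
*[Victor₁'s rival]₂* c-commands the anaphor but is outside its binding domain → cannot satisfy Principle A.
*Felix₃* c-commands the anaphor within its binding domain → licit binder.
*Anton₄* does not c-command the anaphor → cannot bind it.

{3}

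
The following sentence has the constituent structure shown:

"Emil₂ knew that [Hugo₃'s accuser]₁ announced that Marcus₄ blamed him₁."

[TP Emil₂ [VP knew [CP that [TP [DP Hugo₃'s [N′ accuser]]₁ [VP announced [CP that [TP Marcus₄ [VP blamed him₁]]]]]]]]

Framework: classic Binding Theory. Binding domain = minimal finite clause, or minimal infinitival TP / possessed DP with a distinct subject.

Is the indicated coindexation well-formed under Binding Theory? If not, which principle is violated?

grammatical

The two coindexed NPs are *[Hugo₃'s accuser]₁* and *him₁*.
*him₁* is a pronoun; its binding domain is the embedded TP, whose subject is Marcus₄. Within that domain it is c-commanded only by *Marcus₄*, which carries a different index — the pronoun is free locally, so Principle B holds.
*[Hugo₃'s accuser]₁* is an R-expression; *him₁* does not c-command it, and no other NP shares its index, so Principle C is satisfied.
All principles are respected.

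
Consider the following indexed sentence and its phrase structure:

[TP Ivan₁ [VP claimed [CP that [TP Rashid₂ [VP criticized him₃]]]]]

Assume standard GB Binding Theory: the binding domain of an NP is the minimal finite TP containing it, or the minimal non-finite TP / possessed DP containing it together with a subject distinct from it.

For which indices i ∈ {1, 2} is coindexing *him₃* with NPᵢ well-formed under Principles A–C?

*him* is a pronoun, so Principle B applies: it must be free in its binding domain.
Binding domain of *him₃*: the embedded TP, whose subject is Rashid₂.
*Ivan₁* c-commands the pronoun but from outside its binding domain, and is not c-commanded by it → coindexation permitted.
*Rashid₂* c-commands the pronoun within its binding domain → coindexation would violate Principle B.

{1}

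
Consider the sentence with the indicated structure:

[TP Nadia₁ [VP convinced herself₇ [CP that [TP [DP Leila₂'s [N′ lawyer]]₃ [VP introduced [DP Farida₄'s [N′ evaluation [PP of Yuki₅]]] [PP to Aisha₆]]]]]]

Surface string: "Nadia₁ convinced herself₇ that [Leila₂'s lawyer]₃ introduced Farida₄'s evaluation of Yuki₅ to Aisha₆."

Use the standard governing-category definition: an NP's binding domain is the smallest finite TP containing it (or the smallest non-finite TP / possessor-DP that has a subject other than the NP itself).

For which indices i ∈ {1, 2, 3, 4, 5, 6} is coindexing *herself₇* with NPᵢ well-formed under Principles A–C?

{1}

*herself* is an anaphor, so Principle A applies: it must be bound in its binding domain.
Binding domain of *herself₇*: the matrix TP, whose subject is Nadia₁.
*Nadia₁* c-commands the anaphor within its binding domain → licit binder.
*Leila₂* does not c-command the anaphor → cannot bind it.
*[Leila₂'s lawyer]₃* does not c-command the anaphor → cannot bind it.
*Farida₄* does not c-command the anaphor → cannot bind it.
*Yuki₅* does not c-command the anaphor → cannot bind it.
*Aisha₆* does not c-command the anaphor → cannot bind it.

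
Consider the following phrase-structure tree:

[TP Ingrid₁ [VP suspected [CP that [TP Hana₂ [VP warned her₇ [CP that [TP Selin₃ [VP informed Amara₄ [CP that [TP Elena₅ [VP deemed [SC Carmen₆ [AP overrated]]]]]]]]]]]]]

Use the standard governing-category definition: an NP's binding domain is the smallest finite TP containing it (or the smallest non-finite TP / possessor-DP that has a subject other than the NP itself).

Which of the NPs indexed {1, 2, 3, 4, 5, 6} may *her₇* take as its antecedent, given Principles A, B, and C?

*her* is a pronoun, so Principle B applies: it must be free in its binding domain.
Binding domain of *her₇*: the embedded TP, whose subject is Hana₂.
*Ingrid₁* c-commands the pronoun but from outside its binding domain, and is not c-commanded by it → coindexation permitted.
*Hana₂* c-commands the pronoun within its binding domain → coindexation would violate Principle B.
*Selin₃*: the pronoun c-commands this R-expression → coindexation would violate Principle C on *Selin₃*.
*Amara₄*: the pronoun c-commands this R-expression → coindexation would violate Principle C on *Amara₄*.
*Elena₅*: the pronoun c-commands this R-expression → coindexation would violate Principle C on *Elena₅*.
*Carmen₆*: the pronoun c-commands this R-expression → coindexation would violate Principle C on *Carmen₆*.

{1}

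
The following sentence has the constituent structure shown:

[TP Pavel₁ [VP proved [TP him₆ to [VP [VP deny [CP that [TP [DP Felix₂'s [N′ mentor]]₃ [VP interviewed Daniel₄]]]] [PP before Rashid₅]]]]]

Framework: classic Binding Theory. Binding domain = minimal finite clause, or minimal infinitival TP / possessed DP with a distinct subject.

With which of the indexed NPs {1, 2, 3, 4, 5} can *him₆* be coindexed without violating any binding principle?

*him* is a pronoun, so Principle B applies: it must be free in its binding domain.
Binding domain of *him₆*: the matrix TP, whose subject is Pavel₁.
*Pavel₁* c-commands the pronoun within its binding domain → coindexation would violate Principle B.
*Felix₂*: the pronoun c-commands this R-expression → coindexation would violate Principle C on *Felix₂*.
*[Felix₂'s mentor]₃*: the pronoun c-commands this R-expression → coindexation would violate Principle C on *[Felix₂'s mentor]₃*.
*Daniel₄*: the pronoun c-commands this R-expression → coindexation would violate Principle C on *Daniel₄*.
*Rashid₅*: the pronoun c-commands this R-expression → coindexation would violate Principle C on *Rashid₅*.

none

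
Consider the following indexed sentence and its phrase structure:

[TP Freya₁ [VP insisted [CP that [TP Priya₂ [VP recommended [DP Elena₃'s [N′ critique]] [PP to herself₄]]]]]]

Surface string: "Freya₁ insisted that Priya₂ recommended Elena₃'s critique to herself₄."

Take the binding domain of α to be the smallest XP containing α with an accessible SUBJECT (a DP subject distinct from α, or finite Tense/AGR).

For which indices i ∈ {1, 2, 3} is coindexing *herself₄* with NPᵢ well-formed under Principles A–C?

{2}

*herself* is an anaphor, so Principle A applies: it must be bound in its binding domain.
Binding domain of *herself₄*: the embedded TP, whose subject is Priya₂.
*Freya₁* c-commands the anaphor but is outside its binding domain → cannot satisfy Principle A.
*Priya₂* c-commands the anaphor within its binding domain → licit binder.
*Elena₃* does not c-command the anaphor → cannot bind it.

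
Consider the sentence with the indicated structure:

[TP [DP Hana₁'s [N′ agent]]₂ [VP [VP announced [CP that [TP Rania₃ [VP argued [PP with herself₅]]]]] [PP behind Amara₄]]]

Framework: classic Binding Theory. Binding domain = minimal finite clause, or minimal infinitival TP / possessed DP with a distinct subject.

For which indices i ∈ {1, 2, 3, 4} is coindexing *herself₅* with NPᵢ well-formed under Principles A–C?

*herself* is an anaphor, so Principle A applies: it must be bound in its binding domain.
Binding domain of *herself₅*: the embedded TP, whose subject is Rania₃.
*Hana₁* does not c-command the anaphor → cannot bind it.
*[Hana₁'s agent]₂* c-commands the anaphor but is outside its binding domain → cannot satisfy Principle A.
*Rania₃* c-commands the anaphor within its binding domain → licit binder.
*Amara₄* does not c-command the anaphor → cannot bind it.

{3}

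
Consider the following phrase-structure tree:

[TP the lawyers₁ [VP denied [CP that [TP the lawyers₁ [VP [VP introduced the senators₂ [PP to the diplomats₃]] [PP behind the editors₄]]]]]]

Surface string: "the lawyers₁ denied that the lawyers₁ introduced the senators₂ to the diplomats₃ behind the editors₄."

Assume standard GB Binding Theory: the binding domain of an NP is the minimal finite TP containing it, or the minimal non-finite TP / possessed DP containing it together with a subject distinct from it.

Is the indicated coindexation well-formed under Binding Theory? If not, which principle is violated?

Principle C

The two coindexed NPs are *the lawyers₁* (the lower occurrence) and *the lawyers₁* (the higher occurrence).
*the lawyers₁* (the lower occurrence) is an R-expression. Principle C requires it to be free everywhere.
*the lawyers₁* (the higher occurrence) c-commands it and carries the same index.
The R-expression is bound → Principle C violation.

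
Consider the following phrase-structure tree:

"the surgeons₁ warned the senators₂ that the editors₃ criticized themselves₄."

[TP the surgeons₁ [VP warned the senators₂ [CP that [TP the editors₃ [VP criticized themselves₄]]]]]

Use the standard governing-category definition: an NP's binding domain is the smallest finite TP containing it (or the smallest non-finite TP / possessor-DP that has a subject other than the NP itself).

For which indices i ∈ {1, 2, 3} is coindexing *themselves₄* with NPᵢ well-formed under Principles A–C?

*themselves* is an anaphor, so Principle A applies: it must be bound in its binding domain.
Binding domain of *themselves₄*: the embedded TP, whose subject is the editors₃.
*the surgeons₁* c-commands the anaphor but is outside its binding domain → cannot satisfy Principle A.
*the senators₂* c-commands the anaphor but is outside its binding domain → cannot satisfy Principle A.
*the editors₃* c-commands the anaphor within its binding domain → licit binder.

{3}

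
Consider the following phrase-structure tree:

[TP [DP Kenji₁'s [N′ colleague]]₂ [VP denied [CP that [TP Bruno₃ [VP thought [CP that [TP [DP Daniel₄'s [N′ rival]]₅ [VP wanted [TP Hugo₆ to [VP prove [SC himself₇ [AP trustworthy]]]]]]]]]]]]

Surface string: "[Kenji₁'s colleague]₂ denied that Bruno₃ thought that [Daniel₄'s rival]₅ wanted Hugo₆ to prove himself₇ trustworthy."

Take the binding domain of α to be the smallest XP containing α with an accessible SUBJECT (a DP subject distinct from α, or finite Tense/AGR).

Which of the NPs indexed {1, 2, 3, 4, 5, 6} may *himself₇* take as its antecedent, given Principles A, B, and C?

*himself* is an anaphor, so Principle A applies: it must be bound in its binding domain.
Binding domain of *himself₇*: the embedded TP, whose subject is Hugo₆.
*Kenji₁* does not c-command the anaphor → cannot bind it.
*[Kenji₁'s colleague]₂* c-commands the anaphor but is outside its binding domain → cannot satisfy Principle A.
*Bruno₃* c-commands the anaphor but is outside its binding domain → cannot satisfy Principle A.
*Daniel₄* does not c-command the anaphor → cannot bind it.
*[Daniel₄'s rival]₅* c-commands the anaphor but is outside its binding domain → cannot satisfy Principle A.
*Hugo₆* c-commands the anaphor within its binding domain → licit binder.

{6}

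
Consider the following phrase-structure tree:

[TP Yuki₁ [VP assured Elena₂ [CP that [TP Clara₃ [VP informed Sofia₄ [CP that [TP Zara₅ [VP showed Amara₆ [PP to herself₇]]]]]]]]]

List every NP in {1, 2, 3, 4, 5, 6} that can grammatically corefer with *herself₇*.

{5, 6}

*herself* is an anaphor, so Principle A applies: it must be bound in its binding domain.
Binding domain of *herself₇*: the embedded TP, whose subject is Zara₅.
*Yuki₁* c-commands the anaphor but is outside its binding domain → cannot satisfy Principle A.
*Elena₂* c-commands the anaphor but is outside its binding domain → cannot satisfy Principle A.
*Clara₃* c-commands the anaphor but is outside its binding domain → cannot satisfy Principle A.
*Sofia₄* c-commands the anaphor but is outside its binding domain → cannot satisfy Principle A.
*Zara₅* c-commands the anaphor within its binding domain → licit binder.
*Amara₆* c-commands the anaphor within its binding domain → licit binder.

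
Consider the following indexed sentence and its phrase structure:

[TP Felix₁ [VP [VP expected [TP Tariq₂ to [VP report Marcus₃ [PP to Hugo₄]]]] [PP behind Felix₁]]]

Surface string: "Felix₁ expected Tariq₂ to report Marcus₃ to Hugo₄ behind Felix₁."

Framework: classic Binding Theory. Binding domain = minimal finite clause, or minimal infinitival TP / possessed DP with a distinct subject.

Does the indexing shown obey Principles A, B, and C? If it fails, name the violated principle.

The two coindexed NPs are *Felix₁* (the higher occurrence) and *Felix₁* (the lower occurrence).
*Felix₁* (the lower occurrence) is an R-expression. Principle C requires it to be free everywhere.
*Felix₁* (the higher occurrence) c-commands it and carries the same index.
The R-expression is bound → Principle C violation.

Principle C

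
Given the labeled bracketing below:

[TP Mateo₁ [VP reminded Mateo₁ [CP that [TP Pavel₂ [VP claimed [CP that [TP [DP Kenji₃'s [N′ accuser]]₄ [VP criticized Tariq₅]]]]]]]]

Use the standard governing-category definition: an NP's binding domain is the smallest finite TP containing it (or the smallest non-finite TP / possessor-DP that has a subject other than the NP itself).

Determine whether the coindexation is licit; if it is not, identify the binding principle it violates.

Principle C

The two coindexed NPs are *Mateo₁* (the lower occurrence) and *Mateo₁* (the higher occurrence).
*Mateo₁* (the lower occurrence) is an R-expression. Principle C requires it to be free everywhere.
*Mateo₁* (the higher occurrence) c-commands it and carries the same index.
The R-expression is bound → Principle C violation.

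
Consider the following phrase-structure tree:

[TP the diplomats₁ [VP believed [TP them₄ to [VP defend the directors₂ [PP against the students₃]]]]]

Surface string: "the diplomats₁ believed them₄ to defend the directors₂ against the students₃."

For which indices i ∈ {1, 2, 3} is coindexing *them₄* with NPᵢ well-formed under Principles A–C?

*them* is a pronoun, so Principle B applies: it must be free in its binding domain.
Binding domain of *them₄*: the matrix TP, whose subject is the diplomats₁.
*the diplomats₁* c-commands the pronoun within its binding domain → coindexation would violate Principle B.
*the directors₂*: the pronoun c-commands this R-expression → coindexation would violate Principle C on *the directors₂*.
*the students₃*: the pronoun c-commands this R-expression → coindexation would violate Principle C on *the students₃*.

none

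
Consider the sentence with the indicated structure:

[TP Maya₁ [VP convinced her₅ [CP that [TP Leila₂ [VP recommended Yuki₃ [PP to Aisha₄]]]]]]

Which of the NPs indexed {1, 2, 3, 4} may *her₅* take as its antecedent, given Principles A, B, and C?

none

*her* is a pronoun, so Principle B applies: it must be free in its binding domain.
Binding domain of *her₅*: the matrix TP, whose subject is Maya₁.
*Maya₁* c-commands the pronoun within its binding domain → coindexation would violate Principle B.
*Leila₂*: the pronoun c-commands this R-expression → coindexation would violate Principle C on *Leila₂*.
*Yuki₃*: the pronoun c-commands this R-expression → coindexation would violate Principle C on *Yuki₃*.
*Aisha₄*: the pronoun c-commands this R-expression → coindexation would violate Principle C on *Aisha₄*.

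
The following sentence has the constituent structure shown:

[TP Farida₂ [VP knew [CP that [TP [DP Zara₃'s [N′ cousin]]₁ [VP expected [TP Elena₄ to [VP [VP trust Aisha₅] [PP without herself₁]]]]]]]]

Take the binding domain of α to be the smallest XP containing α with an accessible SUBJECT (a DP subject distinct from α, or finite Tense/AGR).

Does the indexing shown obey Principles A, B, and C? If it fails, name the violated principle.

The two coindexed NPs are *[Zara₃'s cousin]₁* and *herself₁*.
*herself₁* is an anaphor. Principle A requires it to be bound within its binding domain — the embedded TP, whose subject is Elena₄.
Within that domain it is c-commanded by *Elena₄*, which does not share its index.
*[Zara₃'s cousin]₁* does c-command the anaphor, but from outside its binding domain.
The anaphor is unbound in its domain → Principle A violation.

Principle A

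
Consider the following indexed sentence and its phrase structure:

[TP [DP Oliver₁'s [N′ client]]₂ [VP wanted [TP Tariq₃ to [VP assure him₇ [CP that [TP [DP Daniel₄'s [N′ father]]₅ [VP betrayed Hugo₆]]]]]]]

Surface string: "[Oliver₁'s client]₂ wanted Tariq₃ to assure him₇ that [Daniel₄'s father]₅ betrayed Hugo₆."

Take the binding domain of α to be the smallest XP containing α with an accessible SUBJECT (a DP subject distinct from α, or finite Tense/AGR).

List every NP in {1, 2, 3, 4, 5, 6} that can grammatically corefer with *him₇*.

*him* is a pronoun, so Principle B applies: it must be free in its binding domain.
Binding domain of *him₇*: the embedded TP, whose subject is Tariq₃.
*Oliver₁* and the pronoun do not c-command one another → neither Principle B nor Principle C is at stake; coindexation permitted.
*[Oliver₁'s client]₂* c-commands the pronoun but from outside its binding domain, and is not c-commanded by it → coindexation permitted.
*Tariq₃* c-commands the pronoun within its binding domain → coindexation would violate Principle B.
*Daniel₄*: the pronoun c-commands this R-expression → coindexation would violate Principle C on *Daniel₄*.
*[Daniel₄'s father]₅*: the pronoun c-commands this R-expression → coindexation would violate Principle C on *[Daniel₄'s father]₅*.
*Hugo₆*: the pronoun c-commands this R-expression → coindexation would violate Principle C on *Hugo₆*.

{1, 2}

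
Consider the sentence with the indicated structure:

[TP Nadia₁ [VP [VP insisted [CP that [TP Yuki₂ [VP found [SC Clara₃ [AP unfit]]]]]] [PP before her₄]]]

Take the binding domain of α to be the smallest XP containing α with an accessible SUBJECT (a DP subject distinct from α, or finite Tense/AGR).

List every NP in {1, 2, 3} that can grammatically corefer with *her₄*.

*her* is a pronoun, so Principle B applies: it must be free in its binding domain.
Binding domain of *her₄*: the matrix TP, whose subject is Nadia₁.
*Nadia₁* c-commands the pronoun within its binding domain → coindexation would violate Principle B.
*Yuki₂* and the pronoun do not c-command one another → neither Principle B nor Principle C is at stake; coindexation permitted.
*Clara₃* and the pronoun do not c-command one another → neither Principle B nor Principle C is at stake; coindexation permitted.

{2, 3}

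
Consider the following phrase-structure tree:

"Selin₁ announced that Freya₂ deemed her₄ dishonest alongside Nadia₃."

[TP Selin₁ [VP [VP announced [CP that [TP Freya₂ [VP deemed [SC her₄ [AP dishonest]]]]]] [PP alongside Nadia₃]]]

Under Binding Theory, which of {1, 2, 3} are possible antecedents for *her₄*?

{1, 3}

*her* is a pronoun, so Principle B applies: it must be free in its binding domain.
Binding domain of *her₄*: the embedded TP, whose subject is Freya₂.
*Selin₁* c-commands the pronoun but from outside its binding domain, and is not c-commanded by it → coindexation permitted.
*Freya₂* c-commands the pronoun within its binding domain → coindexation would violate Principle B.
*Nadia₃* and the pronoun do not c-command one another → neither Principle B nor Principle C is at stake; coindexation permitted.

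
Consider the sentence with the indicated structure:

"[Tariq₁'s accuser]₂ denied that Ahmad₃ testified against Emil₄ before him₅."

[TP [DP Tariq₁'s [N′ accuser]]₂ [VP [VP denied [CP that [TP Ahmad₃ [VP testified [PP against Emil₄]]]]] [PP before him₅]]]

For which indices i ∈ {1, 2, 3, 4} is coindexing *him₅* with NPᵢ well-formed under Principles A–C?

{1, 3, 4}

*him* is a pronoun, so Principle B applies: it must be free in its binding domain.
Binding domain of *him₅*: the matrix TP, whose subject is [Tariq₁'s accuser]₂.
*Tariq₁* and the pronoun do not c-command one another → neither Principle B nor Principle C is at stake; coindexation permitted.
*[Tariq₁'s accuser]₂* c-commands the pronoun within its binding domain → coindexation would violate Principle B.
*Ahmad₃* and the pronoun do not c-command one another → neither Principle B nor Principle C is at stake; coindexation permitted.
*Emil₄* and the pronoun do not c-command one another → neither Principle B nor Principle C is at stake; coindexation permitted.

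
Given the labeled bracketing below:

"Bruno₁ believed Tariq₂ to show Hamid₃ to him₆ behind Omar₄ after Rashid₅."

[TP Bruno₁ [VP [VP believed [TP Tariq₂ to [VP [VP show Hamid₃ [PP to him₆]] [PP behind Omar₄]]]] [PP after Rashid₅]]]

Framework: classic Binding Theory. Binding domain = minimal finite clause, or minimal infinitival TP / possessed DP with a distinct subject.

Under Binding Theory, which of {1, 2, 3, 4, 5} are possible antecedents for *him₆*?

{1, 4, 5}

*him* is a pronoun, so Principle B applies: it must be free in its binding domain.
Binding domain of *him₆*: the embedded TP, whose subject is Tariq₂.
*Bruno₁* c-commands the pronoun but from outside its binding domain, and is not c-commanded by it → coindexation permitted.
*Tariq₂* c-commands the pronoun within its binding domain → coindexation would violate Principle B.
*Hamid₃* c-commands the pronoun within its binding domain → coindexation would violate Principle B.
*Omar₄* and the pronoun do not c-command one another → neither Principle B nor Principle C is at stake; coindexation permitted.
*Rashid₅* and the pronoun do not c-command one another → neither Principle B nor Principle C is at stake; coindexation permitted.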